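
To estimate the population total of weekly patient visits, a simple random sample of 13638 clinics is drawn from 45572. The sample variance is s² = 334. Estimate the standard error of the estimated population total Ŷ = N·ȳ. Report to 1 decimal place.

Var(Ŷ) = N²·Var(ȳ) = N²·(1 − n/N)·s²/n.
f = 13638/45572 = 0.29926271; Var(ȳ) = 0.70073729·334/13638 = 0.017161333.
Var(Ŷ) = 45572² · 0.017161333 = 3.564078 × 10^7.
SE(Ŷ) = √(3.564078 × 10^7) = 5970.0.

5970.0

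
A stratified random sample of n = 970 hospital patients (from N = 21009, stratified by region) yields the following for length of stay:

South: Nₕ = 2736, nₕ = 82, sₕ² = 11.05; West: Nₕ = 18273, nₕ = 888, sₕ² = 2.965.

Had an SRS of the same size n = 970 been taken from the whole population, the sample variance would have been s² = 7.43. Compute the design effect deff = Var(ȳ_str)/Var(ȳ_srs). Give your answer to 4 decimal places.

Var(ȳ_str) = Σ Wₕ²(1−fₕ)sₕ²/nₕ with Wₕ = Nₕ/21009:
  South: (2736/21009)²·(1−82/2736)·11.05/82 = 0.0022169438
  West: (18273/21009)²·(1−888/18273)·2.965/888 = 0.0024031757
  → Var(ȳ_str) = 0.0046201195.
Var(ȳ_srs) = (1 − 970/21009)·7.43/970 = 0.0073061359.
deff = 0.0046201195 / 0.0073061359 = 0.6324.

0.6324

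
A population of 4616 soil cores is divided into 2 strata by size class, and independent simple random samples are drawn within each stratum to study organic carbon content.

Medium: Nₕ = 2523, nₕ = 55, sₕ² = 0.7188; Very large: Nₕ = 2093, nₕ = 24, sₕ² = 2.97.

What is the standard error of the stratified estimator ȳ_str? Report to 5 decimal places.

0.17020

Var(ȳ_str) = Σₕ Wₕ²(1 − fₕ)sₕ²/nₕ with Wₕ = Nₕ/N, N = 4616.
Medium: Wₕ = 0.54657712; term = 0.54657712²·(1 − 0.02179945)·0.7188/55 = 0.0038192333.
Very large: Wₕ = 0.45342288; term = 0.45342288²·(1 − 0.01146679)·2.97/24 = 0.025150309.
Sum = 0.028969542.
SE = √(0.028969542) = 0.17020.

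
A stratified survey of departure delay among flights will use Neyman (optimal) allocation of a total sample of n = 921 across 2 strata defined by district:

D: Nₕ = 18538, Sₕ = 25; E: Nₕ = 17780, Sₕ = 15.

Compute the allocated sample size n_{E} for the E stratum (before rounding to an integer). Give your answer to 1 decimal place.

336.4

Neyman allocation: nₕ = n·NₕSₕ / Σⱼ NⱼSⱼ.
Σ NⱼSⱼ = 18538·25 + 17780·15 = 730150.
n_{E} = 921·17780·15 / 730150 = 336.4.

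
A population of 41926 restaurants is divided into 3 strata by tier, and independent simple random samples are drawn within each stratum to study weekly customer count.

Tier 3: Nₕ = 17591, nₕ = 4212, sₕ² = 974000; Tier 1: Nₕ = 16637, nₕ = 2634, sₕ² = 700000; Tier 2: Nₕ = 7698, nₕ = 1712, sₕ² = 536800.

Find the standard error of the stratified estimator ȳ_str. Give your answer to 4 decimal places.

8.6257

Var(ȳ_str) = Σₕ Wₕ²(1 − fₕ)sₕ²/nₕ with Wₕ = Nₕ/N, N = 41926.
Tier 3: Wₕ = 0.41957258; term = 0.41957258²·(1 − 0.23944062)·974000/4212 = 30.961209.
Tier 1: Wₕ = 0.39681820; term = 0.39681820²·(1 − 0.15832181)·700000/2634 = 35.221797.
Tier 2: Wₕ = 0.18360922; term = 0.18360922²·(1 − 0.22239543)·536800/1712 = 8.2197102.
Sum = 74.402716.
SE = √(74.402716) = 8.6257.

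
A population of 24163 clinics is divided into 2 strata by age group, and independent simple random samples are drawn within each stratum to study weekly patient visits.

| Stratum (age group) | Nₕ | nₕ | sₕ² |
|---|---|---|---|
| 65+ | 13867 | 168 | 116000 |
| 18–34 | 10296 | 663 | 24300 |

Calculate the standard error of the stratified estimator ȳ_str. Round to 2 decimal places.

Var(ȳ_str) = Σₕ Wₕ²(1 − fₕ)sₕ²/nₕ with Wₕ = Nₕ/N, N = 24163.
65+: Wₕ = 0.57389397; term = 0.57389397²·(1 − 0.01211509)·116000/168 = 224.65619.
18–34: Wₕ = 0.42610603; term = 0.42610603²·(1 − 0.06439394)·24300/663 = 6.2261723.
Sum = 230.88236.
SE = √(230.88236) = 15.19.

15.19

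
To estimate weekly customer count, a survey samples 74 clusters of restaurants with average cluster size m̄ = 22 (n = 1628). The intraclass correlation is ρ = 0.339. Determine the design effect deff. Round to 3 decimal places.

deff = 1 + (22 − 1)·0.339 = 1 + 7.119 = 8.119.

8.119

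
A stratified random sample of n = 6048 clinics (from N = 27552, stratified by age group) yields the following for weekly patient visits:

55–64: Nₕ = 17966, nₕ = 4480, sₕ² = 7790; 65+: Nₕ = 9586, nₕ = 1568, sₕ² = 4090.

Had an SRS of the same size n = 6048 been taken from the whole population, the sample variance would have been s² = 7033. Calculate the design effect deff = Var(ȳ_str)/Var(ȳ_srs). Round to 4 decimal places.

0.9025

Var(ȳ_str) = Σ Wₕ²(1−fₕ)sₕ²/nₕ with Wₕ = Nₕ/27552:
  55–64: (17966/27552)²·(1−4480/17966)·7790/4480 = 0.55499329
  65+: (9586/27552)²·(1−1568/9586)·4090/1568 = 0.26410369
  → Var(ȳ_str) = 0.81909698.
Var(ȳ_srs) = (1 − 6048/27552)·7033/6048 = 0.90760098.
deff = 0.81909698 / 0.90760098 = 0.9025.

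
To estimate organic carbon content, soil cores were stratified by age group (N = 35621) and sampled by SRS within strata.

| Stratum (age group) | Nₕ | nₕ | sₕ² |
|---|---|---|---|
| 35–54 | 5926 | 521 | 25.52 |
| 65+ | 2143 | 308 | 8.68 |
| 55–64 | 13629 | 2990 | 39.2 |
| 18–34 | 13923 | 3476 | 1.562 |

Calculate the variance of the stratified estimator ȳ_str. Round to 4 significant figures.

Var(ȳ_str) = Σₕ Wₕ²(1 − fₕ)sₕ²/nₕ with Wₕ = Nₕ/N, N = 35621.
35–54: Wₕ = 0.16636254; term = 0.16636254²·(1 − 0.08791765)·25.52/521 = 0.0012364828.
65+: Wₕ = 0.06016114; term = 0.06016114²·(1 − 0.14372375)·8.68/308 = 8.7340371 × 10^-5.
55–64: Wₕ = 0.38261138; term = 0.38261138²·(1 − 0.21938513)·39.2/2990 = 0.001498192.
18–34: Wₕ = 0.39086494; term = 0.39086494²·(1 − 0.24965884)·1.562/3476 = 5.1512599 × 10^-5.
Sum = 0.0028735278.

0.002874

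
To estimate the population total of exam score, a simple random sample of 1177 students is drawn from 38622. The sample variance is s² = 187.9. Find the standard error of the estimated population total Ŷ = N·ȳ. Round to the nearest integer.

15195

Var(Ŷ) = N²·Var(ȳ) = N²·(1 − n/N)·s²/n.
f = 1177/38622 = 0.03047486; Var(ȳ) = 0.96952514·187.9/1177 = 0.15477806.
Var(Ŷ) = 38622² · 0.15477806 = 2.3087607 × 10^8.
SE(Ŷ) = √(2.3087607 × 10^8) = 15195.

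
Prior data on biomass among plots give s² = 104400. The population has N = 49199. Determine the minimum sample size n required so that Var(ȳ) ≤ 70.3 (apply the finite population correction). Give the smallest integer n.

1442

Without fpc, n₀ = s²/D = 104400/70.3 = 1485.0640.
With fpc, (1 − n/N)·s²/n ≤ D requires n ≥ n₀/(1 + n₀/N) = 1485.0640/(1 + 1485.0640/49199) = 1441.5510.
Rounding up, n = 1442.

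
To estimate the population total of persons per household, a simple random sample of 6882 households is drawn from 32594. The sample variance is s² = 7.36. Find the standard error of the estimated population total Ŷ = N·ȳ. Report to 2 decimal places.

946.71

Var(Ŷ) = N²·Var(ȳ) = N²·(1 − n/N)·s²/n.
f = 6882/32594 = 0.21114316; Var(ȳ) = 0.78885684·7.36/6882 = 8.4364812 × 10^-4.
Var(Ŷ) = 32594² · (8.4364812 × 10^-4) = 896265.47.
SE(Ŷ) = √(896265.47) = 946.71.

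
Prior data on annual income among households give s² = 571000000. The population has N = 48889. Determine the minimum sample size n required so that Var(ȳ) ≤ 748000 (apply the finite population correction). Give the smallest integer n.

Without fpc, n₀ = s²/D = 571000000/748000 = 763.3690.
With fpc, (1 − n/N)·s²/n ≤ D requires n ≥ n₀/(1 + n₀/N) = 763.3690/(1 + 763.3690/48889) = 751.6328.
Rounding up, n = 752.

752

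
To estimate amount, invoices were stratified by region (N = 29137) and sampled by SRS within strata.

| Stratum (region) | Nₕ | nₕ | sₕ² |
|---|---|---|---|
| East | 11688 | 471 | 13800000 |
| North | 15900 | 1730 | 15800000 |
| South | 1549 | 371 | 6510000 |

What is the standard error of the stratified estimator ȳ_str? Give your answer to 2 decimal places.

83.58

Var(ȳ_str) = Σₕ Wₕ²(1 − fₕ)sₕ²/nₕ with Wₕ = Nₕ/N, N = 29137.
East: Wₕ = 0.40113944; term = 0.40113944²·(1 − 0.04029774)·13800000/471 = 4524.6546.
North: Wₕ = 0.54569791; term = 0.54569791²·(1 − 0.10880503)·15800000/1730 = 2423.7526.
South: Wₕ = 0.05316265; term = 0.05316265²·(1 − 0.23950936)·6510000/371 = 37.715001.
Sum = 6986.1222.
SE = √(6986.1222) = 83.58.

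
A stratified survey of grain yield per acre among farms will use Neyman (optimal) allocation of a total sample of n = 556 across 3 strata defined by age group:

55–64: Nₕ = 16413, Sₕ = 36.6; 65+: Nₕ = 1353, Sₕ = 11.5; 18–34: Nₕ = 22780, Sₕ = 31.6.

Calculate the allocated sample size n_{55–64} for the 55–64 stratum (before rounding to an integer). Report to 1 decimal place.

Neyman allocation: nₕ = n·NₕSₕ / Σⱼ NⱼSⱼ.
Σ NⱼSⱼ = 16413·36.6 + 1353·11.5 + 22780·31.6 = 1.3361233 × 10^6.
n_{55–64} = 556·16413·36.6 / (1.3361233 × 10^6) = 250.0.

250.0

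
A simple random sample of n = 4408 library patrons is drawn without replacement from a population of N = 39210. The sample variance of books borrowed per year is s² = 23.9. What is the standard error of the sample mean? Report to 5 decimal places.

0.06937

Under SRS without replacement, Var(ȳ) = (1 − f)·s²/n with f = n/N = 4408/39210 = 0.11242030.
Var(ȳ) = (1 − 0.11242030)·23.9/4408 = 0.88757970·0.0054219601 = 0.0048124217.
SE(ȳ) = √(0.0048124217) = 0.06937.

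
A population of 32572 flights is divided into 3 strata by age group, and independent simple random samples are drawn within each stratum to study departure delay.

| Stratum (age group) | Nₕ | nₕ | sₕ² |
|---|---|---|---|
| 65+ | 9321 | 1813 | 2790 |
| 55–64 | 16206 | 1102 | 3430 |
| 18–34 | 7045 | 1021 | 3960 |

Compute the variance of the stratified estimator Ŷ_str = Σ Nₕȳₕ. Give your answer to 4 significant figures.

1.034 × 10^9

Var(Ŷ_str) = Σₕ Nₕ²(1 − fₕ)sₕ²/nₕ.
65+: 9321²·(1 − 1813/9321)·2790/1813 = 1.0769441 × 10^8.
55–64: 16206²·(1 − 1102/16206)·3430/1102 = 7.6186906 × 10^8.
18–34: 7045²·(1 − 1021/7045)·3960/1021 = 1.6460211 × 10^8.
Sum = 1.0341656 × 10^9.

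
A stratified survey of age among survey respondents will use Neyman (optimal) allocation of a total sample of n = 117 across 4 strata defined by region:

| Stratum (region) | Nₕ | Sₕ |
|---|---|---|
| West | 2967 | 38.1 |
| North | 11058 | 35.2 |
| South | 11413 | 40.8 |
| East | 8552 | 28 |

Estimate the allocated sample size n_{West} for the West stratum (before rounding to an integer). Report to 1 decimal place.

11.0

Neyman allocation: nₕ = n·NₕSₕ / Σⱼ NⱼSⱼ.
Σ NⱼSⱼ = 2967·38.1 + 11058·35.2 + 11413·40.8 + 8552·28 = 1.2073907 × 10^6.
n_{West} = 117·2967·38.1 / (1.2073907 × 10^6) = 11.0.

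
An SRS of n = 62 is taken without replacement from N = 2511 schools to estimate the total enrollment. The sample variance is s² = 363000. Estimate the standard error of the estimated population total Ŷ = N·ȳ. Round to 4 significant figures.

Var(Ŷ) = N²·Var(ȳ) = N²·(1 − n/N)·s²/n.
f = 62/2511 = 0.02469136; Var(ȳ) = 0.97530864·363000/62 = 5710.2748.
Var(Ŷ) = 2511² · 5710.2748 = 3.6003974 × 10^10.
SE(Ŷ) = √(3.6003974 × 10^10) = 189700.

189700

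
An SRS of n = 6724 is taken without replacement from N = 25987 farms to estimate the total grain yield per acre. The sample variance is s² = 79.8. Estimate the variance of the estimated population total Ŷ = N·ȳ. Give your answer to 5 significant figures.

5.9409 × 10^6

Var(Ŷ) = N²·Var(ȳ) = N²·(1 − n/N)·s²/n.
f = 6724/25987 = 0.25874476; Var(ȳ) = 0.74125524·79.8/6724 = 0.0087971696.
Var(Ŷ) = 25987² · 0.0087971696 = 5.9409412 × 10^6.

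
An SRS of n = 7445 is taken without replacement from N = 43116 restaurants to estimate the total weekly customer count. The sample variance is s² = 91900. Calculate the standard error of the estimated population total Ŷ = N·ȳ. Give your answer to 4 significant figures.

137800

Var(Ŷ) = N²·Var(ȳ) = N²·(1 − n/N)·s²/n.
f = 7445/43116 = 0.17267372; Var(ȳ) = 0.82732628·91900/7445 = 10.212396.
Var(Ŷ) = 43116² · 10.212396 = 1.8984736 × 10^10.
SE(Ŷ) = √(1.8984736 × 10^10) = 137800.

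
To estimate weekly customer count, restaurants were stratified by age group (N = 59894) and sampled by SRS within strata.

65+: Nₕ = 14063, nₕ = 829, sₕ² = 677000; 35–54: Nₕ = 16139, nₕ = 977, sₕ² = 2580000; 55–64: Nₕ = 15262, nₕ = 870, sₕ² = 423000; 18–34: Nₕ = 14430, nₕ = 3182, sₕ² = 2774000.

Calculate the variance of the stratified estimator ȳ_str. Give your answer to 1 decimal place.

291.7

Var(ȳ_str) = Σₕ Wₕ²(1 − fₕ)sₕ²/nₕ with Wₕ = Nₕ/N, N = 59894.
65+: Wₕ = 0.23479814; term = 0.23479814²·(1 − 0.05894902)·677000/829 = 42.367868.
35–54: Wₕ = 0.26945938; term = 0.26945938²·(1 − 0.06053659)·2580000/977 = 180.13231.
55–64: Wₕ = 0.25481684; term = 0.25481684²·(1 − 0.05700432)·423000/870 = 29.770565.
18–34: Wₕ = 0.24092564; term = 0.24092564²·(1 − 0.22051282)·2774000/3182 = 39.44403.
Sum = 291.71477.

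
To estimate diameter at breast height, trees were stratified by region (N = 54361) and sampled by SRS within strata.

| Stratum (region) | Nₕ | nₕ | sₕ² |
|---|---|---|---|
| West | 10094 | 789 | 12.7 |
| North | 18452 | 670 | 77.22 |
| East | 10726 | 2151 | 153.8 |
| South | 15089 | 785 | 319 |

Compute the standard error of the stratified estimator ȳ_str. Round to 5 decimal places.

0.21264

Var(ȳ_str) = Σₕ Wₕ²(1 − fₕ)sₕ²/nₕ with Wₕ = Nₕ/N, N = 54361.
West: Wₕ = 0.18568459; term = 0.18568459²·(1 − 0.07816525)·12.7/789 = 5.1160116 × 10^-4.
North: Wₕ = 0.33943452; term = 0.33943452²·(1 − 0.03631043)·77.22/670 = 0.012796882.
East: Wₕ = 0.19731057; term = 0.19731057²·(1 − 0.20054074)·153.8/2151 = 0.002225425.
South: Wₕ = 0.27757032; term = 0.27757032²·(1 − 0.05202465)·319/785 = 0.029680015.
Sum = 0.045213923.
SE = √(0.045213923) = 0.21264.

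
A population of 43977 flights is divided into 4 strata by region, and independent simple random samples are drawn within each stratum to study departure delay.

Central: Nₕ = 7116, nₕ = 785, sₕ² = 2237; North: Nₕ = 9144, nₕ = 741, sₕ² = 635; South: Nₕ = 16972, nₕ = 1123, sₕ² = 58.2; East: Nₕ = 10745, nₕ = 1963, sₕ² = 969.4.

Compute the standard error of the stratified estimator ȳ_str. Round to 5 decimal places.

Var(ȳ_str) = Σₕ Wₕ²(1 − fₕ)sₕ²/nₕ with Wₕ = Nₕ/N, N = 43977.
Central: Wₕ = 0.16181186; term = 0.16181186²·(1 − 0.11031478)·2237/785 = 0.066382466.
North: Wₕ = 0.20792687; term = 0.20792687²·(1 − 0.08103675)·635/741 = 0.03404669.
South: Wₕ = 0.38592901; term = 0.38592901²·(1 − 0.06616781)·58.2/1123 = 0.0072082015.
East: Wₕ = 0.24433226; term = 0.24433226²·(1 − 0.18268962)·969.4/1963 = 0.024095246.
Sum = 0.1317326.
SE = √(0.1317326) = 0.36295.

0.36295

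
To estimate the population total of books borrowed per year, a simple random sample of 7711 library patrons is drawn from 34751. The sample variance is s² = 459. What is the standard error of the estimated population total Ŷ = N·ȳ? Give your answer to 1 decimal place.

Var(Ŷ) = N²·Var(ȳ) = N²·(1 − n/N)·s²/n.
f = 7711/34751 = 0.22189290; Var(ȳ) = 0.77810710·459/7711 = 0.0463171.
Var(Ŷ) = 34751² · 0.0463171 = 5.5934012 × 10^7.
SE(Ŷ) = √(5.5934012 × 10^7) = 7478.9.

7478.9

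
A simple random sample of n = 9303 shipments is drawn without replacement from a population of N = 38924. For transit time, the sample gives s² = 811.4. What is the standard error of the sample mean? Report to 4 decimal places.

0.2576

Under SRS without replacement, Var(ȳ) = (1 − f)·s²/n with f = n/N = 9303/38924 = 0.23900421.
Var(ȳ) = (1 − 0.23900421)·811.4/9303 = 0.76099579·0.087219177 = 0.066373426.
SE(ȳ) = √(0.066373426) = 0.2576.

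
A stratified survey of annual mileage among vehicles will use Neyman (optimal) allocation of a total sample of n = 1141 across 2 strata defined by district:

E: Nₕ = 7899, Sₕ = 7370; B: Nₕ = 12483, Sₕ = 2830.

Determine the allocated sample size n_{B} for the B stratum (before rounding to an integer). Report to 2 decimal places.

430.91

Neyman allocation: nₕ = n·NₕSₕ / Σⱼ NⱼSⱼ.
Σ NⱼSⱼ = 7899·7370 + 12483·2830 = 9.354252 × 10^7.
n_{B} = 1141·12483·2830 / (9.354252 × 10^7) = 430.91.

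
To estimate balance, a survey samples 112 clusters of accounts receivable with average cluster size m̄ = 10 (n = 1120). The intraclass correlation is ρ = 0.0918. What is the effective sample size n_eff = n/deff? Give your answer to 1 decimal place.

613.3

deff = 1 + (10 − 1)·0.0918 = 1 + 0.8262 = 1.8262.
n_eff = 1120 / 1.8262 = 613.3.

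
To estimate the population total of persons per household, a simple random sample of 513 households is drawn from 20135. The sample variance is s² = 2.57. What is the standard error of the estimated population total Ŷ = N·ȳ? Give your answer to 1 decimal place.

Var(Ŷ) = N²·Var(ȳ) = N²·(1 − n/N)·s²/n.
f = 513/20135 = 0.02547802; Var(ȳ) = 0.97452198·2.57/513 = 0.0048821081.
Var(Ŷ) = 20135² · 0.0048821081 = 1.9792956 × 10^6.
SE(Ŷ) = √(1.9792956 × 10^6) = 1406.9.

1406.9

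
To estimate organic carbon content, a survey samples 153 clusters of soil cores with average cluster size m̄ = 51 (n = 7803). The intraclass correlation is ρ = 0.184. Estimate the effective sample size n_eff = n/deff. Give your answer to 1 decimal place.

765.0

deff = 1 + (51 − 1)·0.184 = 1 + 9.2 = 10.2.
n_eff = 7803 / 10.2 = 765.0.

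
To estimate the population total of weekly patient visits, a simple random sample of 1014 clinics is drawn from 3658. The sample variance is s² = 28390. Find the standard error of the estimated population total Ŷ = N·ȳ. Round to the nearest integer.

16456

Var(Ŷ) = N²·Var(ȳ) = N²·(1 − n/N)·s²/n.
f = 1014/3658 = 0.27720066; Var(ȳ) = 0.72279934·28390/1014 = 20.236956.
Var(Ŷ) = 3658² · 20.236956 = 2.7078998 × 10^8.
SE(Ŷ) = √(2.7078998 × 10^8) = 16456.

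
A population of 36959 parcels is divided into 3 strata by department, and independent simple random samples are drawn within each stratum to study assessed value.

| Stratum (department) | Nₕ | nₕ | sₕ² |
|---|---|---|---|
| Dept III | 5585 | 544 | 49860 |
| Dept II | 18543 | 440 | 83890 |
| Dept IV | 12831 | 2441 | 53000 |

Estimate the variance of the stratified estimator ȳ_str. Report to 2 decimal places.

Var(ȳ_str) = Σₕ Wₕ²(1 − fₕ)sₕ²/nₕ with Wₕ = Nₕ/N, N = 36959.
Dept III: Wₕ = 0.15111340; term = 0.15111340²·(1 − 0.09740376)·49860/544 = 1.8890908.
Dept II: Wₕ = 0.50171812; term = 0.50171812²·(1 − 0.02372863)·83890/440 = 46.854105.
Dept IV: Wₕ = 0.34716848; term = 0.34716848²·(1 − 0.19024238)·53000/2441 = 2.1190623.
Sum = 50.862258.

50.86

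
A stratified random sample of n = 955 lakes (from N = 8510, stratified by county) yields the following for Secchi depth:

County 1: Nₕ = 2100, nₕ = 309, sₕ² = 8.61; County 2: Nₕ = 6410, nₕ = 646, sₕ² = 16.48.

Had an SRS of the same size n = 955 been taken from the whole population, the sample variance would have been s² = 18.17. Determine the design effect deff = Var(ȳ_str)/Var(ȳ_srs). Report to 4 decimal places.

Var(ȳ_str) = Σ Wₕ²(1−fₕ)sₕ²/nₕ with Wₕ = Nₕ/8510:
  County 1: (2100/8510)²·(1−309/2100)·8.61/309 = 0.0014471063
  County 2: (6410/8510)²·(1−646/6410)·16.48/646 = 0.013015102
  → Var(ȳ_str) = 0.014462208.
Var(ȳ_srs) = (1 − 955/8510)·18.17/955 = 0.016891043.
deff = 0.014462208 / 0.016891043 = 0.8562.

0.8562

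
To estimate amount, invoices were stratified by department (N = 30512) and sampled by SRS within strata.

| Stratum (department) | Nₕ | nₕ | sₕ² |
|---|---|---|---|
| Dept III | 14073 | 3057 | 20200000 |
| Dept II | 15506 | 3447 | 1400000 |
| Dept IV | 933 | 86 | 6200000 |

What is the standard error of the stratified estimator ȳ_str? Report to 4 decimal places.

Var(ȳ_str) = Σₕ Wₕ²(1 − fₕ)sₕ²/nₕ with Wₕ = Nₕ/N, N = 30512.
Dept III: Wₕ = 0.46122837; term = 0.46122837²·(1 − 0.21722447)·20200000/3057 = 1100.3357.
Dept II: Wₕ = 0.50819350; term = 0.50819350²·(1 − 0.22230104)·1400000/3447 = 81.574886.
Dept IV: Wₕ = 0.03057813; term = 0.03057813²·(1 − 0.09217578)·6200000/86 = 61.195141.
Sum = 1243.1057.
SE = √(1243.1057) = 35.2577.

35.2577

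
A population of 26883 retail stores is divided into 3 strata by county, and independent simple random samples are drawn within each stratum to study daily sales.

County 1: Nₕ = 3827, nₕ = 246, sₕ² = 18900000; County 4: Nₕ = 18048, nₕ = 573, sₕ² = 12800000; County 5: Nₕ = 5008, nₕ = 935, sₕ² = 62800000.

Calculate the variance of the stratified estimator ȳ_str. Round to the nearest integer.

13101

Var(ȳ_str) = Σₕ Wₕ²(1 − fₕ)sₕ²/nₕ with Wₕ = Nₕ/N, N = 26883.
County 1: Wₕ = 0.14235762; term = 0.14235762²·(1 − 0.06428011)·18900000/246 = 1456.9143.
County 4: Wₕ = 0.67135364; term = 0.67135364²·(1 − 0.03174867)·12800000/573 = 9748.6875.
County 5: Wₕ = 0.18628873; term = 0.18628873²·(1 − 0.18670128)·62800000/935 = 1895.7074.
Sum = 13101.309.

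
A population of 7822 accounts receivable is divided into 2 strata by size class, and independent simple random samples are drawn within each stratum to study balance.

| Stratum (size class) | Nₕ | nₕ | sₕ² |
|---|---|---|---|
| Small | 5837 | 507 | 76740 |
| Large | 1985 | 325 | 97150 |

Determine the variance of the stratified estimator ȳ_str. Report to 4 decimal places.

93.0641

Var(ȳ_str) = Σₕ Wₕ²(1 − fₕ)sₕ²/nₕ with Wₕ = Nₕ/N, N = 7822.
Small: Wₕ = 0.74622859; term = 0.74622859²·(1 − 0.08685969)·76740/507 = 76.965326.
Large: Wₕ = 0.25377141; term = 0.25377141²·(1 − 0.16372796)·97150/325 = 16.09876.
Sum = 93.064086.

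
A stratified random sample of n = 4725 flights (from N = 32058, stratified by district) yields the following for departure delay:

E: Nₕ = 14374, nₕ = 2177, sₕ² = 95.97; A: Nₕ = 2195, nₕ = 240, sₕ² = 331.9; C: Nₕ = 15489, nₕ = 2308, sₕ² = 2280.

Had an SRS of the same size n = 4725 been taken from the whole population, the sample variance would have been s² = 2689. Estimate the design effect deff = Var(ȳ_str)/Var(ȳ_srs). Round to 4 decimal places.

Var(ȳ_str) = Σ Wₕ²(1−fₕ)sₕ²/nₕ with Wₕ = Nₕ/32058:
  E: (14374/32058)²·(1−2177/14374)·95.97/2177 = 0.0075202951
  A: (2195/32058)²·(1−240/2195)·331.9/240 = 0.0057743679
  C: (15489/32058)²·(1−2308/15489)·2280/2308 = 0.1962447
  → Var(ȳ_str) = 0.20953936.
Var(ȳ_srs) = (1 − 4725/32058)·2689/4725 = 0.48522131.
deff = 0.20953936 / 0.48522131 = 0.4318.

0.4318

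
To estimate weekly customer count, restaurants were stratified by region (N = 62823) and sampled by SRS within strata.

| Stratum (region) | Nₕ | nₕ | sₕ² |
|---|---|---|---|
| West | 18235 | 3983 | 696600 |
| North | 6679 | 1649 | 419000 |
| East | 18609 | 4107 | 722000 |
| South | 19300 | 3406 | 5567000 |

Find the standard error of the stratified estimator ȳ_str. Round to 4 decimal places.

12.3587

Var(ȳ_str) = Σₕ Wₕ²(1 − fₕ)sₕ²/nₕ with Wₕ = Nₕ/N, N = 62823.
West: Wₕ = 0.29025994; term = 0.29025994²·(1 − 0.21842610)·696600/3983 = 11.516418.
North: Wₕ = 0.10631457; term = 0.10631457²·(1 − 0.24689325)·419000/1649 = 2.1628951.
East: Wₕ = 0.29621317; term = 0.29621317²·(1 − 0.22069966)·722000/4107 = 12.020598.
South: Wₕ = 0.30721233; term = 0.30721233²·(1 − 0.17647668)·5567000/3406 = 127.03686.
Sum = 152.73677.
SE = √(152.73677) = 12.3587.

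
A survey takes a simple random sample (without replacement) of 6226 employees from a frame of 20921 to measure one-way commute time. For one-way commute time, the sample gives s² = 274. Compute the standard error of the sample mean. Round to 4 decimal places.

0.1758

Under SRS without replacement, Var(ȳ) = (1 − f)·s²/n with f = n/N = 6226/20921 = 0.29759572.
Var(ȳ) = (1 − 0.29759572)·274/6226 = 0.70240428·0.044008995 = 0.030912106.
SE(ȳ) = √(0.030912106) = 0.1758.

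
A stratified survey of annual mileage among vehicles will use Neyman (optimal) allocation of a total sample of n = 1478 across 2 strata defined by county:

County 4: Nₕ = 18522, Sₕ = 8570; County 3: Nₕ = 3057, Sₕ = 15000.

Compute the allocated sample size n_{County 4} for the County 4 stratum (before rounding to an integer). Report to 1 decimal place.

1146.7

Neyman allocation: nₕ = n·NₕSₕ / Σⱼ NⱼSⱼ.
Σ NⱼSⱼ = 18522·8570 + 3057·15000 = 2.0458854 × 10^8.
n_{County 4} = 1478·18522·8570 / (2.0458854 × 10^8) = 1146.7.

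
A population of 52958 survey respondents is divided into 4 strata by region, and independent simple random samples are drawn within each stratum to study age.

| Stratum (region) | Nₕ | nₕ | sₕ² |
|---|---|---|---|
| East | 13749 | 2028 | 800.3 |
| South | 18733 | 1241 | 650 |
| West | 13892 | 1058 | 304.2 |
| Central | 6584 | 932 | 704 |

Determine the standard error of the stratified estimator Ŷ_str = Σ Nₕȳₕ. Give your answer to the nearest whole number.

17737

Var(Ŷ_str) = Σₕ Nₕ²(1 − fₕ)sₕ²/nₕ.
East: 13749²·(1 − 2028/13749)·800.3/2028 = 6.3594659 × 10^7.
South: 18733²·(1 − 1241/18733)·650/1241 = 1.7162809 × 10^8.
West: 13892²·(1 − 1058/13892)·304.2/1058 = 5.1262567 × 10^7.
Central: 6584²·(1 − 932/6584)·704/932 = 2.8109215 × 10^7.
Sum = 3.1459453 × 10^8.
SE = √(3.1459453 × 10^8) = 17737.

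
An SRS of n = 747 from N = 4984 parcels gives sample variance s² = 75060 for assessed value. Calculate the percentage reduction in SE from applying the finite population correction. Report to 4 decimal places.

f = n/N = 747/4984 = 0.14987961.
SE_no-fpc = √(s²/n) = 10.024067; SE_fpc = √((1−f)s²/n) = 9.242388.
Ratio = √(1−f) = 0.92201973. Reduction = 100·(1 − 0.92201973) = 7.7980%.

7.7980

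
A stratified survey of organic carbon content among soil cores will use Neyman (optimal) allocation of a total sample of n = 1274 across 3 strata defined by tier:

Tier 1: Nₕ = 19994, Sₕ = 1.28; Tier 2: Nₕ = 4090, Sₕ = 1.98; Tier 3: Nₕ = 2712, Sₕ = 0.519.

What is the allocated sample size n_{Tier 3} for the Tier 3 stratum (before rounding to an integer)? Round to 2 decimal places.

51.09

Neyman allocation: nₕ = n·NₕSₕ / Σⱼ NⱼSⱼ.
Σ NⱼSⱼ = 19994·1.28 + 4090·1.98 + 2712·0.519 = 35098.048.
n_{Tier 3} = 1274·2712·0.519 / 35098.048 = 51.09.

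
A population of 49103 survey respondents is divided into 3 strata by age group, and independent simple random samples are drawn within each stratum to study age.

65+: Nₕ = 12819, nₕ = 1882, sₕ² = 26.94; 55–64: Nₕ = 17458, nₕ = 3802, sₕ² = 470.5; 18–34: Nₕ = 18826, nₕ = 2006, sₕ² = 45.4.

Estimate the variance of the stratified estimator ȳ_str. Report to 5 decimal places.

Var(ȳ_str) = Σₕ Wₕ²(1 − fₕ)sₕ²/nₕ with Wₕ = Nₕ/N, N = 49103.
65+: Wₕ = 0.26106348; term = 0.26106348²·(1 − 0.14681332)·26.94/1882 = 8.323659 × 10^-4.
55–64: Wₕ = 0.35553836; term = 0.35553836²·(1 − 0.21777981)·470.5/3802 = 0.012236281.
18–34: Wₕ = 0.38339816; term = 0.38339816²·(1 − 0.10655476)·45.4/2006 = 0.0029723019.
Sum = 0.016040949.

0.01604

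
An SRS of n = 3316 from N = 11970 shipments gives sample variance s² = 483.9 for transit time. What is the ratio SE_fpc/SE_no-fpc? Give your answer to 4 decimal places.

0.8503

f = n/N = 3316/11970 = 0.27702590.
SE_no-fpc = √(s²/n) = 0.38200632; SE_fpc = √((1−f)s²/n) = 0.32481189.
Ratio = √(1−f) = 0.85027884.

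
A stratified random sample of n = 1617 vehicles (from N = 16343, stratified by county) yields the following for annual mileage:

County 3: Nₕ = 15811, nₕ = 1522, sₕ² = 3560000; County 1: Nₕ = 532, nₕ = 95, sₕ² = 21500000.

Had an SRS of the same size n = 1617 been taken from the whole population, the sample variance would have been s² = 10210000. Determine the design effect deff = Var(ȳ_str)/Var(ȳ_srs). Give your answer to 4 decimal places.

0.3824

Var(ȳ_str) = Σ Wₕ²(1−fₕ)sₕ²/nₕ with Wₕ = Nₕ/16343:
  County 3: (15811/16343)²·(1−1522/15811)·3560000/1522 = 1978.4859
  County 1: (532/16343)²·(1−95/532)·21500000/95 = 196.99008
  → Var(ȳ_str) = 2175.476.
Var(ȳ_srs) = (1 − 1617/16343)·10210000/1617 = 5689.4297.
deff = 2175.476 / 5689.4297 = 0.3824.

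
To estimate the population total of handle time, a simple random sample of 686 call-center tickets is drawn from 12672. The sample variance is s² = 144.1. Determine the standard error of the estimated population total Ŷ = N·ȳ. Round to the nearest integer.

Var(Ŷ) = N²·Var(ȳ) = N²·(1 − n/N)·s²/n.
f = 686/12672 = 0.05413510; Var(ȳ) = 0.94586490·144.1/686 = 0.19868678.
Var(Ŷ) = 12672² · 0.19868678 = 3.190504 × 10^7.
SE(Ŷ) = √(3.190504 × 10^7) = 5648.

5648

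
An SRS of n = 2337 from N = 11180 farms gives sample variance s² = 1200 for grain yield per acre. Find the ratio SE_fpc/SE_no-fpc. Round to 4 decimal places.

f = n/N = 2337/11180 = 0.20903399.
SE_no-fpc = √(s²/n) = 0.71657436; SE_fpc = √((1−f)s²/n) = 0.63729451.
Ratio = √(1−f) = 0.88936270.

0.8894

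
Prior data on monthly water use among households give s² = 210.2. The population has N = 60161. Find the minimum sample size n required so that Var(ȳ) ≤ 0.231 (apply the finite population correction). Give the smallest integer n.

Without fpc, n₀ = s²/D = 210.2/0.231 = 909.9567.
With fpc, (1 − n/N)·s²/n ≤ D requires n ≥ n₀/(1 + n₀/N) = 909.9567/(1 + 909.9567/60161) = 896.3984.
Rounding up, n = 897.

897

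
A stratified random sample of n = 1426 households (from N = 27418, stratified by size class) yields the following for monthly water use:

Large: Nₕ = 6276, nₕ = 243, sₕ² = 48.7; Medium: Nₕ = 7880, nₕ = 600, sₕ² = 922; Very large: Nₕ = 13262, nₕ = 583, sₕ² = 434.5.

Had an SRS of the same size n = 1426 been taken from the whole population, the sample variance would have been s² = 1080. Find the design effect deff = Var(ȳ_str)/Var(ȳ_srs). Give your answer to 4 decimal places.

0.4096

Var(ȳ_str) = Σ Wₕ²(1−fₕ)sₕ²/nₕ with Wₕ = Nₕ/27418:
  Large: (6276/27418)²·(1−243/6276)·48.7/243 = 0.010094095
  Medium: (7880/27418)²·(1−600/7880)·922/600 = 0.11726428
  Very large: (13262/27418)²·(1−583/13262)·434.5/583 = 0.16670311
  → Var(ȳ_str) = 0.29406149.
Var(ȳ_srs) = (1 − 1426/27418)·1080/1426 = 0.71797307.
deff = 0.29406149 / 0.71797307 = 0.4096.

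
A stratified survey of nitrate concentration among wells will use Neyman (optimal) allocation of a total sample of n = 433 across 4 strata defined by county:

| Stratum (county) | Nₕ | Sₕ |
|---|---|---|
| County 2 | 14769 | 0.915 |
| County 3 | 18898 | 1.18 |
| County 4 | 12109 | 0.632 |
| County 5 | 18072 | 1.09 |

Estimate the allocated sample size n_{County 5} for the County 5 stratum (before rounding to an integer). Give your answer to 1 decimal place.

Neyman allocation: nₕ = n·NₕSₕ / Σⱼ NⱼSⱼ.
Σ NⱼSⱼ = 14769·0.915 + 18898·1.18 + 12109·0.632 + 18072·1.09 = 63164.643.
n_{County 5} = 433·18072·1.09 / 63164.643 = 135.0.

135.0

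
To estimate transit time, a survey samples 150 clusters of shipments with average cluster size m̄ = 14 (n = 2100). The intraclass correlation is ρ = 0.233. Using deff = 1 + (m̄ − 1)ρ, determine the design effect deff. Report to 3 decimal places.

4.029

deff = 1 + (14 − 1)·0.233 = 1 + 3.029 = 4.029.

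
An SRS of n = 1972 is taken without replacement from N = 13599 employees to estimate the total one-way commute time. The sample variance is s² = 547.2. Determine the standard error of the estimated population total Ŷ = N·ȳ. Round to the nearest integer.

6624

Var(Ŷ) = N²·Var(ȳ) = N²·(1 − n/N)·s²/n.
f = 1972/13599 = 0.14501066; Var(ȳ) = 0.85498934·547.2/1972 = 0.23724653.
Var(Ŷ) = 13599² · 0.23724653 = 4.3874665 × 10^7.
SE(Ŷ) = √(4.3874665 × 10^7) = 6624.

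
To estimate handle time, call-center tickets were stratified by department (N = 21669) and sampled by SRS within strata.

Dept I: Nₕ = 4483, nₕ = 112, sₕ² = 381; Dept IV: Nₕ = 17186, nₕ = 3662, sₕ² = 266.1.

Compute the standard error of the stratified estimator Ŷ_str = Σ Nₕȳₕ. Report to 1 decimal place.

9140.4

Var(Ŷ_str) = Σₕ Nₕ²(1 − fₕ)sₕ²/nₕ.
Dept I: 4483²·(1 − 112/4483)·381/112 = 6.6658648 × 10^7.
Dept IV: 17186²·(1 − 3662/17186)·266.1/3662 = 1.68891 × 10^7.
Sum = 8.3547748 × 10^7.
SE = √(8.3547748 × 10^7) = 9140.4.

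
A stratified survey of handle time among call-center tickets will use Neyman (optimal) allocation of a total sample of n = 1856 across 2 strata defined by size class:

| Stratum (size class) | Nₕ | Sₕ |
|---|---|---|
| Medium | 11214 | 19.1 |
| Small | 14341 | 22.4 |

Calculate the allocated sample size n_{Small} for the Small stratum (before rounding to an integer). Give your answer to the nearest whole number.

Neyman allocation: nₕ = n·NₕSₕ / Σⱼ NⱼSⱼ.
Σ NⱼSⱼ = 11214·19.1 + 14341·22.4 = 535425.8.
n_{Small} = 1856·14341·22.4 / 535425.8 = 1114.

1114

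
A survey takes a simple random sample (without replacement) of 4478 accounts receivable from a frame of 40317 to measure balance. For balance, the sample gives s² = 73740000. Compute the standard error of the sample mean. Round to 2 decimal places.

Under SRS without replacement, Var(ȳ) = (1 − f)·s²/n with f = n/N = 4478/40317 = 0.11106977.
Var(ȳ) = (1 − 0.11106977)·73740000/4478 = 0.88893023·16467.173 = 14638.168.
SE(ȳ) = √(14638.168) = 120.99.

120.99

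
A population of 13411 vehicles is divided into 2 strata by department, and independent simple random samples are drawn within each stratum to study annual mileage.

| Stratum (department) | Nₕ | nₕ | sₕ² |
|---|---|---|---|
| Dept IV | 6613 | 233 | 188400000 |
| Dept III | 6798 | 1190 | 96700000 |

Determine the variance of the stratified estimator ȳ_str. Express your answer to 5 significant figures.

Var(ȳ_str) = Σₕ Wₕ²(1 − fₕ)sₕ²/nₕ with Wₕ = Nₕ/N, N = 13411.
Dept IV: Wₕ = 0.49310268; term = 0.49310268²·(1 − 0.03523363)·188400000/233 = 189680.14.
Dept III: Wₕ = 0.50689732; term = 0.50689732²·(1 − 0.17505149)·96700000/1190 = 17224.489.
Sum = 206904.63.

206900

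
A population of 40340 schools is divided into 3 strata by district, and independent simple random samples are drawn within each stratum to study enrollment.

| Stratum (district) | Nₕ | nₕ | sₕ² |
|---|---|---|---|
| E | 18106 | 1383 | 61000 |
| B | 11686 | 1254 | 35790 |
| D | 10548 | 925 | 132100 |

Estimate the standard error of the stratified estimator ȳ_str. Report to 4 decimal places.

4.3878

Var(ȳ_str) = Σₕ Wₕ²(1 − fₕ)sₕ²/nₕ with Wₕ = Nₕ/N, N = 40340.
E: Wₕ = 0.44883490; term = 0.44883490²·(1 − 0.07638352)·61000/1383 = 8.2067759.
B: Wₕ = 0.28968765; term = 0.28968765²·(1 − 0.10730789)·35790/1254 = 2.1380893.
D: Wₕ = 0.26147744; term = 0.26147744²·(1 − 0.08769435)·132100/925 = 8.9077886.
Sum = 19.252654.
SE = √(19.252654) = 4.3878.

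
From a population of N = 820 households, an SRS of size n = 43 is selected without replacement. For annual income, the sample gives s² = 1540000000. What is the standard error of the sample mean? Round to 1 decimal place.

5825.5

Under SRS without replacement, Var(ȳ) = (1 − f)·s²/n with f = n/N = 43/820 = 0.05243902.
Var(ȳ) = (1 − 0.05243902)·1540000000/43 = 0.94756098·3.5813953 × 10^7 = 3.3935905 × 10^7.
SE(ȳ) = √(3.3935905 × 10^7) = 5825.5.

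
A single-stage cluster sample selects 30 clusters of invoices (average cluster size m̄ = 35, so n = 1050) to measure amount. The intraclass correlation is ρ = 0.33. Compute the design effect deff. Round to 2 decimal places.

12.22

deff = 1 + (35 − 1)·0.33 = 1 + 11.22 = 12.22.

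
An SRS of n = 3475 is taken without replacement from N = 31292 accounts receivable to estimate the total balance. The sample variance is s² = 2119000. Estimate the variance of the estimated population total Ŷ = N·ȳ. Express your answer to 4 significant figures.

Var(Ŷ) = N²·Var(ȳ) = N²·(1 − n/N)·s²/n.
f = 3475/31292 = 0.11105075; Var(ȳ) = 0.88894925·2119000/3475 = 542.06718.
Var(Ŷ) = 31292² · 542.06718 = 5.3078636 × 10^11.

5.308 × 10^11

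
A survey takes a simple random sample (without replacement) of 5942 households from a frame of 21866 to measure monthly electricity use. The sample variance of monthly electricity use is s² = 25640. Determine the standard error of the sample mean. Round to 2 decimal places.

Under SRS without replacement, Var(ȳ) = (1 − f)·s²/n with f = n/N = 5942/21866 = 0.27174609.
Var(ȳ) = (1 − 0.27174609)·25640/5942 = 0.72825391·4.3150454 = 3.1424487.
SE(ȳ) = √(3.1424487) = 1.77.

1.77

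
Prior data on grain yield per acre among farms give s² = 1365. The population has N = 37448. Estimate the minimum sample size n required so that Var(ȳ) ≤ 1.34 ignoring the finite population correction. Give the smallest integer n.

Without fpc, n₀ = s²/D = 1365/1.34 = 1018.6567.
Rounding up, n = 1019.

1019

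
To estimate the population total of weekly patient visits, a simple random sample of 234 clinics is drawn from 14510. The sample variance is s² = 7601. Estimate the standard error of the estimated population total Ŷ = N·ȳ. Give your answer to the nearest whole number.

Var(Ŷ) = N²·Var(ȳ) = N²·(1 − n/N)·s²/n.
f = 234/14510 = 0.01612681; Var(ȳ) = 0.98387319·7601/234 = 31.95906.
Var(Ŷ) = 14510² · 31.95906 = 6.7286637 × 10^9.
SE(Ŷ) = √(6.7286637 × 10^9) = 82028.

82028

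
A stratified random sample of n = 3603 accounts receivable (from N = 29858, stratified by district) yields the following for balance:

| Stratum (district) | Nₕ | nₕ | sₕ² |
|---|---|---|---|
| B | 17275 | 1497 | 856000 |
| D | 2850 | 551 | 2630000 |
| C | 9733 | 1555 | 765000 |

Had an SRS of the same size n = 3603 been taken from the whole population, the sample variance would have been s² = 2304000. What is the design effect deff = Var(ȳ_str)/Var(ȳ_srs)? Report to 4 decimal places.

Var(ȳ_str) = Σ Wₕ²(1−fₕ)sₕ²/nₕ with Wₕ = Nₕ/29858:
  B: (17275/29858)²·(1−1497/17275)·856000/1497 = 174.8238
  D: (2850/29858)²·(1−551/2850)·2630000/551 = 35.080563
  C: (9733/29858)²·(1−1555/9733)·765000/1555 = 43.924158
  → Var(ȳ_str) = 253.82852.
Var(ȳ_srs) = (1 − 3603/29858)·2304000/3603 = 562.30186.
deff = 253.82852 / 562.30186 = 0.4514.

0.4514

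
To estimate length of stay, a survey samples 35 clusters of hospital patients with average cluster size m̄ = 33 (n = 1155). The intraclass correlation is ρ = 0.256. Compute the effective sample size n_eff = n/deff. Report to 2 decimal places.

125.65

deff = 1 + (33 − 1)·0.256 = 1 + 8.192 = 9.192.
n_eff = 1155 / 9.192 = 125.65.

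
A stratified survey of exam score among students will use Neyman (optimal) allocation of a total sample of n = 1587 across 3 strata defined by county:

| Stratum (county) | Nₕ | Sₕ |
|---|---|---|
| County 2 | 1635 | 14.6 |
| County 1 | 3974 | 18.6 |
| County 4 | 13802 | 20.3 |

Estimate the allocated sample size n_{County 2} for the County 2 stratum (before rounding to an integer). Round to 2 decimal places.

100.23

Neyman allocation: nₕ = n·NₕSₕ / Σⱼ NⱼSⱼ.
Σ NⱼSⱼ = 1635·14.6 + 3974·18.6 + 13802·20.3 = 377968.
n_{County 2} = 1587·1635·14.6 / 377968 = 100.23.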